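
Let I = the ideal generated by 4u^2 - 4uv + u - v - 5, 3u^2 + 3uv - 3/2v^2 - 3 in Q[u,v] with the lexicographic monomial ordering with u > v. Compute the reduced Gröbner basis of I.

f_1 = 4u^2 - 4uv + u - v - 5, LT = u^2.
f_2 = 3u^2 + 3uv - 3/2v^2 - 3, LT = u^2.

S(f_1,f_2): lcm = u^2. S = -2uv + 1/4u + 1/2v^2 - 1/4v - 1/4.
  leading term uv: no divisor's leading term divides it; move -2uv to the remainder.
  leading term u: no divisor's leading term divides it; move 1/4u to the remainder.
  leading term v^2: no divisor's leading term divides it; move 1/2v^2 to the remainder.
  leading term v: no divisor's leading term divides it; move -1/4v to the remainder.
  leading term 1: no divisor's leading term divides it; move -1/4 to the remainder.
  remainder -2uv + 1/4u + 1/2v^2 - 1/4v - 1/4 ≠ 0; add g_3 = -2uv + 1/4u + 1/2v^2 - 1/4v - 1/4 to the basis.

S(f_1,g_3): lcm = u^2v. S = 1/8u^2 - 3/4uv^2 + 1/8uv - 1/8u - 1/4v^2 - 5/4v.
  leading term u^2: subtract (1/32)·f_1 from 1/8u^2 - 3/4uv^2 + 1/8uv - 1/8u - 1/4v^2 - 5/4v → -3/4uv^2 + 1/4uv - 5/32u - 1/4v^2 - 39/32v + 5/32
  leading term uv^2: subtract (3/8v)·g_3 from -3/4uv^2 + 1/4uv - 5/32u - 1/4v^2 - 39/32v + 5/32 → 5/32uv - 5/32u - 3/16v^3 - 5/32v^2 - 9/8v + 5/32
  leading term uv: subtract (-5/64)·g_3 from 5/32uv - 5/32u - 3/16v^3 - 5/32v^2 - 9/8v + 5/32 → -35/256u - 3/16v^3 - 15/128v^2 - 293/256v + 35/256
  leading term u: no divisor's leading term divides it; move -35/256u to the remainder.
  leading term v^3: no divisor's leading term divides it; move -3/16v^3 to the remainder.
  leading term v^2: no divisor's leading term divides it; move -15/128v^2 to the remainder.
  leading term v: no divisor's leading term divides it; move -293/256v to the remainder.
  leading term 1: no divisor's leading term divides it; move 35/256 to the remainder.
  remainder -35/256u - 3/16v^3 - 15/128v^2 - 293/256v + 35/256 ≠ 0; add g_4 = -35/256u - 3/16v^3 - 15/128v^2 - 293/256v + 35/256 to the basis.

S(f_2,g_3): lcm = u^2v. S = 1/8u^2 + 5/4uv^2 - 1/8uv - 1/8u - 1/2v^3 - v.
  leading term u^2: subtract (1/32)·f_1 from 1/8u^2 + 5/4uv^2 - 1/8uv - 1/8u - 1/2v^3 - v → 5/4uv^2 - 5/32u - 1/2v^3 - 31/32v + 5/32
  leading term uv^2: subtract (-5/8v)·g_3 from 5/4uv^2 - 5/32u - 1/2v^3 - 31/32v + 5/32 → 5/32uv - 5/32u - 3/16v^3 - 5/32v^2 - 9/8v + 5/32
  leading term uv: subtract (-5/64)·g_3 from 5/32uv - 5/32u - 3/16v^3 - 5/32v^2 - 9/8v + 5/32 → -35/256u - 3/16v^3 - 15/128v^2 - 293/256v + 35/256
  leading term u: subtract (1)·g_4 from -35/256u - 3/16v^3 - 15/128v^2 - 293/256v + 35/256 → 0
  remainder 0.

S(f_1,g_4): lcm = u^2. S = -48/35uv^3 - 6/7uv^2 - 328/35uv + 5/4u - 1/4v - 5/4.
  leading term uv^3: subtract (24/35v^2)·g_3 from -48/35uv^3 - 6/7uv^2 - 328/35uv + 5/4u - 1/4v - 5/4 → -36/35uv^2 - 328/35uv + 5/4u - 12/35v^4 + 6/35v^3 + 6/35v^2 - 1/4v - 5/4
  leading term uv^2: subtract (18/35v)·g_3 from -36/35uv^2 - 328/35uv + 5/4u - 12/35v^4 + 6/35v^3 + 6/35v^2 - 1/4v - 5/4 → -19/2uv + 5/4u - 12/35v^4 - 3/35v^3 + 3/10v^2 - 17/140v - 5/4
  leading term uv: subtract (19/4)·g_3 from -19/2uv + 5/4u - 12/35v^4 - 3/35v^3 + 3/10v^2 - 17/140v - 5/4 → 1/16u - 12/35v^4 - 3/35v^3 - 83/40v^2 + 597/560v - 1/16
  leading term u: subtract (-16/35)·g_4 from 1/16u - 12/35v^4 - 3/35v^3 - 83/40v^2 + 597/560v - 1/16 → -12/35v^4 - 6/35v^3 - 149/70v^2 + 19/35v
  leading term v^4: no divisor's leading term divides it; move -12/35v^4 to the remainder.
  leading term v^3: no divisor's leading term divides it; move -6/35v^3 to the remainder.
  leading term v^2: no divisor's leading term divides it; move -149/70v^2 to the remainder.
  leading term v: no divisor's leading term divides it; move 19/35v to the remainder.
  remainder -12/35v^4 - 6/35v^3 - 149/70v^2 + 19/35v ≠ 0; add g_5 = -12/35v^4 - 6/35v^3 - 149/70v^2 + 19/35v to the basis.

S(f_2,g_4): lcm = u^2. S = -48/35uv^3 - 6/7uv^2 - 258/35uv + u - 1/2v^2 - 1.
  leading term uv^3: subtract (24/35v^2)·g_3 from -48/35uv^3 - 6/7uv^2 - 258/35uv + u - 1/2v^2 - 1 → -36/35uv^2 - 258/35uv + u - 12/35v^4 + 6/35v^3 - 23/70v^2 - 1
  leading term uv^2: subtract (18/35v)·g_3 from -36/35uv^2 - 258/35uv + u - 12/35v^4 + 6/35v^3 - 23/70v^2 - 1 → -15/2uv + u - 12/35v^4 - 3/35v^3 - 1/5v^2 + 9/70v - 1
  leading term uv: subtract (15/4)·g_3 from -15/2uv + u - 12/35v^4 - 3/35v^3 - 1/5v^2 + 9/70v - 1 → 1/16u - 12/35v^4 - 3/35v^3 - 83/40v^2 + 597/560v - 1/16
  leading term u: subtract (-16/35)·g_4 from 1/16u - 12/35v^4 - 3/35v^3 - 83/40v^2 + 597/560v - 1/16 → -12/35v^4 - 6/35v^3 - 149/70v^2 + 19/35v
  leading term v^4: subtract (1)·g_5 from -12/35v^4 - 6/35v^3 - 149/70v^2 + 19/35v → 0
  remainder 0.

S(g_3,g_4): lcm = uv. S = -1/8u - 48/35v^4 - 6/7v^3 - 1207/140v^2 + 9/8v + 1/8.
  leading term u: subtract (32/35)·g_4 from -1/8u - 48/35v^4 - 6/7v^3 - 1207/140v^2 + 9/8v + 1/8 → -48/35v^4 - 24/35v^3 - 298/35v^2 + 76/35v
  leading term v^4: subtract (4)·g_5 from -48/35v^4 - 24/35v^3 - 298/35v^2 + 76/35v → 0
  remainder 0.

S(f_1,g_5): leading monomials are coprime, so the S-polynomial reduces to 0 (Buchberger's first criterion).
S(f_2,g_5): leading monomials are coprime, so the S-polynomial reduces to 0 (Buchberger's first criterion).
S(g_3,g_5): lcm = uv^4. S = -5/8uv^3 - 149/24uv^2 + 19/12uv - 1/4v^5 + 1/8v^4 + 1/8v^3.
  leading term uv^3: subtract (5/16v^2)·g_3 from -5/8uv^3 - 149/24uv^2 + 19/12uv - 1/4v^5 + 1/8v^4 + 1/8v^3 → -1207/192uv^2 + 19/12uv - 1/4v^5 - 1/32v^4 + 13/64v^3 + 5/64v^2
  leading term uv^2: subtract (1207/384v)·g_3 from -1207/192uv^2 + 19/12uv - 1/4v^5 - 1/32v^4 + 13/64v^3 + 5/64v^2 → 1225/1536uv - 1/4v^5 - 1/32v^4 - 1051/768v^3 + 1327/1536v^2 + 1207/1536v
  leading term uv: subtract (-1225/3072)·g_3 from 1225/1536uv - 1/4v^5 - 1/32v^4 - 1051/768v^3 + 1327/1536v^2 + 1207/1536v → 1225/12288u - 1/4v^5 - 1/32v^4 - 1051/768v^3 + 6533/6144v^2 + 8431/12288v - 1225/12288
  leading term u: subtract (-35/48)·g_4 from 1225/12288u - 1/4v^5 - 1/32v^4 - 1051/768v^3 + 6533/6144v^2 + 8431/12288v - 1225/12288 → -1/4v^5 - 1/32v^4 - 289/192v^3 + 751/768v^2 - 19/128v
  leading term v^5: subtract (35/48v)·g_5 from -1/4v^5 - 1/32v^4 - 289/192v^3 + 751/768v^2 - 19/128v → 3/32v^4 + 3/64v^3 + 149/256v^2 - 19/128v
  leading term v^4: subtract (-35/128)·g_5 from 3/32v^4 + 3/64v^3 + 149/256v^2 - 19/128v → 0
  remainder 0.

S(g_4,g_5): leading monomials are coprime, so the S-polynomial reduces to 0 (Buchberger's first criterion).
Every S-polynomial of the final basis reduces to 0, so we have a Gröbner basis.
Inter-reduce: drop elements whose leading term is divisible by another's, tail-reduce, and make monic.

G = {u + 48/35v^3 + 6/7v^2 + 293/35v - 1, v^4 + 1/2v^3 + 149/24v^2 - 19/12v}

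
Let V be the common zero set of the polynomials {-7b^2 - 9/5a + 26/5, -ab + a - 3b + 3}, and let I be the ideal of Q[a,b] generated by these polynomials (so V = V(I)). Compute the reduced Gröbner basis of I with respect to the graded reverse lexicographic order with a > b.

G = {a^2 + 4a + 3, ab - a + 3b - 3, b^2 + 9/35a - 26/35}

f_1 = -7b^2 - 9/5a + 26/5, LT = b^2.
f_2 = -ab + a - 3b + 3, LT = ab.

S(f_1,f_2): lcm = ab^2. S = 9/35a^2 + ab - 3b^2 - 26/35a + 3b.
  leading term a^2: no divisor's leading term divides it; move 9/35a^2 to the remainder.
  leading term ab: subtract (-1)·f_2 from ab - 3b^2 - 26/35a + 3b → -3b^2 + 9/35a + 3
  leading term b^2: subtract (3/7)·f_1 from -3b^2 + 9/35a + 3 → 36/35a + 27/35
  leading term a: no divisor's leading term divides it; move 36/35a to the remainder.
  leading term 1: no divisor's leading term divides it; move 27/35 to the remainder.
  remainder 9/35a^2 + 36/35a + 27/35 ≠ 0; add g_3 = 9/35a^2 + 36/35a + 27/35 to the basis.

The other S-polynomials (S(f_1,g_3), S(f_2,g_3)) all reduce to 0 modulo the current basis, so we have a Gröbner basis.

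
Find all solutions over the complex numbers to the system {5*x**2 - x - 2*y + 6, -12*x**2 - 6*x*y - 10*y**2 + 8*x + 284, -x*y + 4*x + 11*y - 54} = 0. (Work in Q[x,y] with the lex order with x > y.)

{(1, 5)}

Compute a lex Gröbner basis by Buchberger's algorithm.
f_1 = 5*x**2 - x - 2*y + 6, LT = x**2.
f_2 = -12*x**2 - 6*x*y + 8*x - 10*y**2 + 284, LT = x**2.
f_3 = -x*y + 4*x + 11*y - 54, LT = x*y.

S(f_1,f_2): lcm = x**2. S = -1/2*x*y + 7/15*x - 5/6*y**2 - 2/5*y + 373/15.
  leading term x*y: subtract (1/2)·f_3 from -1/2*x*y + 7/15*x - 5/6*y**2 - 2/5*y + 373/15 → -23/15*x - 5/6*y**2 - 59/10*y + 778/15
  leading term x: no divisor's leading term divides it; move -23/15*x to the remainder.
  leading term y**2: no divisor's leading term divides it; move -5/6*y**2 to the remainder.
  leading term y: no divisor's leading term divides it; move -59/10*y to the remainder.
  leading term 1: no divisor's leading term divides it; move 778/15 to the remainder.
  remainder -23/15*x - 5/6*y**2 - 59/10*y + 778/15 ≠ 0; add h_4 = -23/15*x - 5/6*y**2 - 59/10*y + 778/15 to the basis.

S(f_1,f_3): lcm = x**2*y. S = 4*x**2 + 54/5*x*y - 54*x - 2/5*y**2 + 6/5*y.
  leading term x**2: subtract (4/5)·f_1 from 4*x**2 + 54/5*x*y - 54*x - 2/5*y**2 + 6/5*y → 54/5*x*y - 266/5*x - 2/5*y**2 + 14/5*y - 24/5
  leading term x*y: subtract (-54/5)·f_3 from 54/5*x*y - 266/5*x - 2/5*y**2 + 14/5*y - 24/5 → -10*x - 2/5*y**2 + 608/5*y - 588
  leading term x: subtract (150/23)·h_4 from -10*x - 2/5*y**2 + 608/5*y - 588 → 579/115*y**2 + 18409/115*y - 21304/23
  leading term y**2: no divisor's leading term divides it; move 579/115*y**2 to the remainder.
  leading term y: no divisor's leading term divides it; move 18409/115*y to the remainder.
  leading term 1: no divisor's leading term divides it; move -21304/23 to the remainder.
  remainder 579/115*y**2 + 18409/115*y - 21304/23 ≠ 0; add h_5 = 579/115*y**2 + 18409/115*y - 21304/23 to the basis.

S(f_2,f_3): lcm = x**2*y. S = 4*x**2 + 1/2*x*y**2 + 31/3*x*y - 54*x + 5/6*y**3 - 71/3*y.
  leading term x**2: subtract (4/5)·f_1 from 4*x**2 + 1/2*x*y**2 + 31/3*x*y - 54*x + 5/6*y**3 - 71/3*y → 1/2*x*y**2 + 31/3*x*y - 266/5*x + 5/6*y**3 - 331/15*y - 24/5
  leading term x*y**2: subtract (-1/2*y)·f_3 from 1/2*x*y**2 + 31/3*x*y - 266/5*x + 5/6*y**3 - 331/15*y - 24/5 → 37/3*x*y - 266/5*x + 5/6*y**3 + 11/2*y**2 - 736/15*y - 24/5
  leading term x*y: subtract (-37/3)·f_3 from 37/3*x*y - 266/5*x + 5/6*y**3 + 11/2*y**2 - 736/15*y - 24/5 → -58/15*x + 5/6*y**3 + 11/2*y**2 + 433/5*y - 3354/5
  leading term x: subtract (58/23)·h_4 from -58/15*x + 5/6*y**3 + 11/2*y**2 + 433/5*y - 3354/5 → 5/6*y**3 + 1049/138*y**2 + 2334/23*y - 55310/69
  leading term y**3: subtract (575/3474*y)·h_5 from 5/6*y**3 + 1049/138*y**2 + 2334/23*y - 55310/69 → -754832/39951*y**2 + 10179058/39951*y - 55310/69
  leading term y**2: subtract (-3774160/1005723)·h_5 from -754832/39951*y**2 + 10179058/39951*y - 55310/69 → 860407690/1005723*y - 4302038450/1005723
  leading term y: no divisor's leading term divides it; move 860407690/1005723*y to the remainder.
  leading term 1: no divisor's leading term divides it; move -4302038450/1005723 to the remainder.
  remainder 860407690/1005723*y - 4302038450/1005723 ≠ 0; add h_6 = 860407690/1005723*y - 4302038450/1005723 to the basis.

The other S-polynomials (S(f_1,h_4), S(f_2,h_4), S(f_3,h_4), S(f_1,h_5), S(f_2,h_5), S(f_3,h_5), S(h_4,h_5), S(f_1,h_6), S(f_2,h_6), S(f_3,h_6), S(h_4,h_6), S(h_5,h_6)) all reduce to 0 modulo the current basis, so we have a Gröbner basis.
Inter-reduce: drop elements whose leading term is divisible by another's, tail-reduce, and make monic.
Reduced Gröbner basis: {x - 1, y - 5}.

Elimination: the polynomial y - 5 lies in the elimination ideal for y, so y ∈ {5}. For each such y, the remaining basis elements (now univariate) give the rest of the solution.
  y = 5: the earlier basis element becomes x - 1 = 0, giving x = 1 — point (1, 5).
Check: every point annihilates each of the original generators.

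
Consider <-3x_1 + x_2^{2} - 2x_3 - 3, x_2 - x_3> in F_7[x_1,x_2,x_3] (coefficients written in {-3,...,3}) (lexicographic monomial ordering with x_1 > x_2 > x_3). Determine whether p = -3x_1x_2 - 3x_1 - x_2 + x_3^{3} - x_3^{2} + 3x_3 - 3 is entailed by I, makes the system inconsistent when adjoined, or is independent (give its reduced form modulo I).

-3x_1x_2 - 3x_1 - x_2 + x_3^{3} - x_3^{2} + 3x_3 - 3 lies in I (it reduces to 0).

First compute the reduced Gröbner basis of I by Buchberger's algorithm.
f_1 = -3x_1 + x_2^{2} - 2x_3 - 3, LT = x_1.
f_2 = x_2 - x_3, LT = x_2.

The S-polynomials (S(f_1,f_2)) all reduce to 0 modulo the current basis, so we have a Gröbner basis.
Inter-reduce: drop elements whose leading term is divisible by another's, tail-reduce, and make monic.
Reduced Gröbner basis: {x_1 + 2x_3^{2} + 3x_3 + 1, x_2 - x_3}.
Label its elements g_1 = x_1 + 2x_3^{2} + 3x_3 + 1, g_2 = x_2 - x_3.

Reduce p = -3x_1x_2 - 3x_1 - x_2 + x_3^{3} - x_3^{2} + 3x_3 - 3 modulo G:
  leading term x_1x_2: subtract (-3x_2)·g_1 from -3x_1x_2 - 3x_1 - x_2 + x_3^{3} - x_3^{2} + 3x_3 - 3 → -3x_1 - x_2x_3^{2} + 2x_2x_3 + 2x_2 + x_3^{3} - x_3^{2} + 3x_3 - 3
  leading term x_1: subtract (-3)·g_1 from -3x_1 - x_2x_3^{2} + 2x_2x_3 + 2x_2 + x_3^{3} - x_3^{2} + 3x_3 - 3 → -x_2x_3^{2} + 2x_2x_3 + 2x_2 + x_3^{3} - 2x_3^{2} - 2x_3
  leading term x_2x_3^{2}: subtract (-x_3^{2})·g_2 from -x_2x_3^{2} + 2x_2x_3 + 2x_2 + x_3^{3} - 2x_3^{2} - 2x_3 → 2x_2x_3 + 2x_2 - 2x_3^{2} - 2x_3
  leading term x_2x_3: subtract (2x_3)·g_2 from 2x_2x_3 + 2x_2 - 2x_3^{2} - 2x_3 → 2x_2 - 2x_3
  leading term x_2: subtract (2)·g_2 from 2x_2 - 2x_3 → 0
  normal form = 0.
Since the normal form is 0, p ∈ I.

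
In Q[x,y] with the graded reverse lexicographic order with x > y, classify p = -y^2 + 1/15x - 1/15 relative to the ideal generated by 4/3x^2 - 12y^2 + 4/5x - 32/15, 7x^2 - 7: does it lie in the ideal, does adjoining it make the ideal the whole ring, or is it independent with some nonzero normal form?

First compute the reduced Gröbner basis of I by Buchberger's algorithm.
f_1 = 4/3x^2 - 12y^2 + 4/5x - 32/15, LT = x^2.
f_2 = 7x^2 - 7, LT = x^2.

S(f_1,f_2): lcm = x^2. S = -9y^2 + 3/5x - 3/5.
  leading term y^2: no divisor's leading term divides it; move -9y^2 to the remainder.
  leading term x: no divisor's leading term divides it; move 3/5x to the remainder.
  leading term 1: no divisor's leading term divides it; move -3/5 to the remainder.
  remainder -9y^2 + 3/5x - 3/5 ≠ 0; add h_3 = -9y^2 + 3/5x - 3/5 to the basis.

The other S-polynomials (S(f_1,h_3), S(f_2,h_3)) all reduce to 0 modulo the current basis, so we have a Gröbner basis.
Inter-reduce: drop elements whose leading term is divisible by another's, tail-reduce, and make monic.
Reduced Gröbner basis: {x^2 - 1, y^2 - 1/15x + 1/15}.
Label its elements g_1 = x^2 - 1, g_2 = y^2 - 1/15x + 1/15.

Reduce p = -y^2 + 1/15x - 1/15 modulo G:
  leading term y^2: subtract (-1)·g_2 from -y^2 + 1/15x - 1/15 → 0
  normal form = 0.
Since the normal form is 0, p ∈ I.

-y^2 + 1/15x - 1/15 lies in I (it reduces to 0).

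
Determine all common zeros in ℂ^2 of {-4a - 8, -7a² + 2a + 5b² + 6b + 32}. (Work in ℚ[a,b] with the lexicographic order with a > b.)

Compute a lex Gröbner basis by Buchberger's algorithm.
f_1 = -4a - 8, LT = a.
f_2 = -7a² + 2a + 5b² + 6b + 32, LT = a².

S(f_1,f_2): lcm = a². S = 16/7a + 5/7b² + 6/7b + 32/7.
  leading term a: subtract (-4/7)·f_1 from 16/7a + 5/7b² + 6/7b + 32/7 → 5/7b² + 6/7b
  leading term b²: no divisor's leading term divides it; move 5/7b² to the remainder.
  leading term b: no divisor's leading term divides it; move 6/7b to the remainder.
  remainder 5/7b² + 6/7b ≠ 0; add h_3 = 5/7b² + 6/7b to the basis.

The other S-polynomials (S(f_1,h_3), S(f_2,h_3)) all reduce to 0 modulo the current basis, so we have a Gröbner basis.
Inter-reduce: drop elements whose leading term is divisible by another's, tail-reduce, and make monic.
Reduced Gröbner basis: {a + 2, b² + 6/5b}.

A lex Gröbner basis eliminates variables successively. Here b² + 6/5b depends only on b, with roots {-6/5, 0}; lifting each root through the earlier basis elements recovers the full solutions.
  b = -6/5: the earlier basis element becomes a + 2 = 0, giving a = -2 — point (-2, -6/5).
  b = 0: the earlier basis element becomes a + 2 = 0, giving a = -2 — point (-2, 0).
A lex Gröbner basis triangularizes the system, enabling back-substitution.

{(-2, -6/5), (-2, 0)}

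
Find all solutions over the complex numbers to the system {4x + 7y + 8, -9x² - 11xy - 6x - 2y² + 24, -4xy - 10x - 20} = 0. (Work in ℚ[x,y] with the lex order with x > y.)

{(-2, 0)}

Compute a lex Gröbner basis by Buchberger's algorithm.
f_1 = 4x + 7y + 8, LT = x.
f_2 = -9x² - 11xy - 6x - 2y² + 24, LT = x².
f_3 = -4xy - 10x - 20, LT = xy.

S(f_1,f_2): lcm = x². S = 19/36xy + 4/3x - 2/9y² + 8/3.
  reduce S modulo (f_1, f_2, f_3):
  remainder -55/48y² - 61/18y ≠ 0; add h_4 = -55/48y² - 61/18y to the basis.

S(f_1,f_3): lcm = xy. S = -5/2x + 7/4y² + 2y - 5.
  reduce S modulo (f_1, f_2, f_3, h_4):
  remainder 1583/1320y ≠ 0; add h_5 = 1583/1320y to the basis.

The other S-polynomials (S(f_2,f_3), S(f_1,h_4), S(f_2,h_4), S(f_3,h_4), S(f_1,h_5), S(f_2,h_5), S(f_3,h_5), S(h_4,h_5)) all reduce to 0 modulo the current basis, so we have a Gröbner basis.
Inter-reduce: drop elements whose leading term is divisible by another's, tail-reduce, and make monic.
Reduced Gröbner basis: {x + 2, y}.

The lex basis is triangular: the last element involves only y. Solving y = 0 gives y ∈ {0}; substituting each value into the earlier elements determines the remaining variables.
  y = 0: the earlier basis element becomes x + 2 = 0, giving x = -2 — point (-2, 0).
This is the nonlinear analogue of row-reducing a linear system.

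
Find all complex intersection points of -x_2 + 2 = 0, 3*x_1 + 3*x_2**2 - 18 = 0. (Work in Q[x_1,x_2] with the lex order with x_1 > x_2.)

{(2, 2)}

Compute a lex Gröbner basis by Buchberger's algorithm.
f_1 = -x_2 + 2, LT = x_2.
f_2 = 3*x_1 + 3*x_2**2 - 18, LT = x_1.

S(f_1,f_2): leading monomials are coprime, so the S-polynomial reduces to 0 (Buchberger's first criterion).
Every S-polynomial of the final basis reduces to 0, so we have a Gröbner basis.
Inter-reduce: drop elements whose leading term is divisible by another's, tail-reduce, and make monic.
Reduced Gröbner basis: {x_1 - 2, x_2 - 2}.

A lex Gröbner basis eliminates variables successively. Here x_2 - 2 depends only on x_2, with roots {2}; lifting each root through the earlier basis elements recovers the full solutions.
  x_2 = 2: the earlier basis element becomes x_1 - 2 = 0, giving x_1 = 2 — point (2, 2).
Check: every point annihilates each of the original generators.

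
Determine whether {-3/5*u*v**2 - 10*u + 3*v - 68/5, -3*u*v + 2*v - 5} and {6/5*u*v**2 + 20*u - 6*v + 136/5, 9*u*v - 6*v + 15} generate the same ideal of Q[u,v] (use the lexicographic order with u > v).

Yes, the ideals are equal.

Two ideals are equal iff their reduced Gröbner bases coincide (the reduced basis is unique for a fixed ordering).
Buchberger on the first generating set:
f_1 = -3/5*u*v**2 - 10*u + 3*v - 68/5, LT = u*v**2.
f_2 = -3*u*v + 2*v - 5, LT = u*v.

S(f_1,f_2): lcm = u*v**2. S = 50/3*u + 2/3*v**2 - 20/3*v + 68/3.
  reduce S modulo (f_1, f_2):
  remainder 50/3*u + 2/3*v**2 - 20/3*v + 68/3 ≠ 0; add g_3 = 50/3*u + 2/3*v**2 - 20/3*v + 68/3 to the basis.

S(f_1,g_3): lcm = u*v**2. S = 50/3*u - 1/25*v**4 + 2/5*v**3 - 34/25*v**2 - 5*v + 68/3.
  reduce S modulo (f_1, f_2, g_3):
  remainder -1/25*v**4 + 2/5*v**3 - 152/75*v**2 + 5/3*v ≠ 0; add g_4 = -1/25*v**4 + 2/5*v**3 - 152/75*v**2 + 5/3*v to the basis.

S(f_2,g_3): lcm = u*v. S = -1/25*v**3 + 2/5*v**2 - 152/75*v + 5/3.
  reduce S modulo (f_1, f_2, g_3, g_4):
  remainder -1/25*v**3 + 2/5*v**2 - 152/75*v + 5/3 ≠ 0; add g_5 = -1/25*v**3 + 2/5*v**2 - 152/75*v + 5/3 to the basis.

The other S-polynomials (S(f_1,g_4), S(f_2,g_4), S(g_3,g_4), S(f_1,g_5), S(f_2,g_5), S(g_3,g_5), S(g_4,g_5)) all reduce to 0 modulo the current basis, so we have a Gröbner basis.
Inter-reduce: drop elements whose leading term is divisible by another's, tail-reduce, and make monic.
Reduced Gröbner basis: {u + 1/25*v**2 - 2/5*v + 34/25, v**3 - 10*v**2 + 152/3*v - 125/3}.

Buchberger on the second generating set:
h_1 = 6/5*u*v**2 + 20*u - 6*v + 136/5, LT = u*v**2.
h_2 = 9*u*v - 6*v + 15, LT = u*v.

S(h_1,h_2): lcm = u*v**2. S = 50/3*u + 2/3*v**2 - 20/3*v + 68/3.
  reduce S modulo (h_1, h_2):
  remainder 50/3*u + 2/3*v**2 - 20/3*v + 68/3 ≠ 0; add k_3 = 50/3*u + 2/3*v**2 - 20/3*v + 68/3 to the basis.

S(h_1,k_3): lcm = u*v**2. S = 50/3*u - 1/25*v**4 + 2/5*v**3 - 34/25*v**2 - 5*v + 68/3.
  reduce S modulo (h_1, h_2, k_3):
  remainder -1/25*v**4 + 2/5*v**3 - 152/75*v**2 + 5/3*v ≠ 0; add k_4 = -1/25*v**4 + 2/5*v**3 - 152/75*v**2 + 5/3*v to the basis.

S(h_2,k_3): lcm = u*v. S = -1/25*v**3 + 2/5*v**2 - 152/75*v + 5/3.
  reduce S modulo (h_1, h_2, k_3, k_4):
  remainder -1/25*v**3 + 2/5*v**2 - 152/75*v + 5/3 ≠ 0; add k_5 = -1/25*v**3 + 2/5*v**2 - 152/75*v + 5/3 to the basis.

The other S-polynomials (S(h_1,k_4), S(h_2,k_4), S(k_3,k_4), S(h_1,k_5), S(h_2,k_5), S(k_3,k_5), S(k_4,k_5)) all reduce to 0 modulo the current basis, so we have a Gröbner basis.
Inter-reduce: drop elements whose leading term is divisible by another's, tail-reduce, and make monic.
Reduced Gröbner basis: {u + 1/25*v**2 - 2/5*v + 34/25, v**3 - 10*v**2 + 152/3*v - 125/3}.

These coincide, so the ideals are equal.
The choice of monomial ordering does not affect the verdict — as long as both bases are computed under the same ordering, their equality decides ideal equality.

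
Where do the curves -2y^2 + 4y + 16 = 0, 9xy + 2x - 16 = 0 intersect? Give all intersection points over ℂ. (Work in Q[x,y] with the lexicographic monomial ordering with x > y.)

Compute a lex Gröbner basis by Buchberger's algorithm.
f_1 = -2y^2 + 4y + 16, LT = y^2.
f_2 = 9xy + 2x - 16, LT = xy.

S(f_1,f_2): lcm = xy^2. S = -20/9xy - 8x + 16/9y.
  leading term xy: subtract (-20/81)·f_2 from -20/9xy - 8x + 16/9y → -608/81x + 16/9y - 320/81
  leading term x: no divisor's leading term divides it; move -608/81x to the remainder.
  leading term y: no divisor's leading term divides it; move 16/9y to the remainder.
  leading term 1: no divisor's leading term divides it; move -320/81 to the remainder.
  remainder -608/81x + 16/9y - 320/81 ≠ 0; add h_3 = -608/81x + 16/9y - 320/81 to the basis.

The other S-polynomials (S(f_1,h_3), S(f_2,h_3)) all reduce to 0 modulo the current basis, so we have a Gröbner basis.
Inter-reduce: drop elements whose leading term is divisible by another's, tail-reduce, and make monic.
Reduced Gröbner basis: {x - 9/38y + 10/19, y^2 - 2y - 8}.

The lex basis is triangular: the last element involves only y. Solving y^2 - 2y - 8 = 0 gives y ∈ {-2, 4}; substituting each value into the earlier elements determines the remaining variables.
  y = -2: the earlier basis element becomes x + 1 = 0, giving x = -1 — point (-1, -2).
  y = 4: the earlier basis element becomes x - 8/19 = 0, giving x = 8/19 — point (8/19, 4).
Check: every point annihilates each of the original generators.

{(-1, -2), (8/19, 4)}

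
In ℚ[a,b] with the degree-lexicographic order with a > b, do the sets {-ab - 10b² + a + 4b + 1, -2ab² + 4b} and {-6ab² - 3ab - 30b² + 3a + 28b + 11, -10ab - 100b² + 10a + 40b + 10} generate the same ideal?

Since reduced Gröbner bases are canonical representatives of ideals under a given ordering, it suffices to compute and compare them.
Buchberger on the first generating set:
f_1 = -ab - 10b² + a + 4b + 1, LT = ab.
f_2 = -2ab² + 4b, LT = ab².

S(f_1,f_2): lcm = ab². S = 10b³ - ab - 4b² + b.
  reduce S modulo (f_1, f_2):
  remainder 10b³ + 6b² - a - 3b - 1 ≠ 0; add g_3 = 10b³ + 6b² - a - 3b - 1 to the basis.

S(f_1,g_3): lcm = ab³. S = 10b⁴ - 8/5ab² - 4b³ + 1/10a² + 3/10ab - b² + 1/10a.
  reduce S modulo (f_1, f_2, g_3):
  remainder 1/10a² - 5b² + ⅖a + 3/10 ≠ 0; add g_4 = 1/10a² - 5b² + ⅖a + 3/10 to the basis.

The other S-polynomials (S(f_2,g_3), S(f_1,g_4), S(f_2,g_4), S(g_3,g_4)) all reduce to 0 modulo the current basis, so we have a Gröbner basis.
Inter-reduce: drop elements whose leading term is divisible by another's, tail-reduce, and make monic.
Reduced Gröbner basis: {b³ + ⅗b² - 1/10a - 3/10b - 1/10, a² - 50b² + 4a + 3, ab + 10b² - a - 4b - 1}.

Buchberger on the second generating set:
h_1 = -6ab² - 3ab - 30b² + 3a + 28b + 11, LT = ab².
h_2 = -10ab - 100b² + 10a + 40b + 10, LT = ab.

S(h_1,h_2): lcm = ab². S = -10b³ + 3/2ab + 9b² - ½a - 11/3b - 11/6.
  reduce S modulo (h_1, h_2):
  remainder -10b³ - 6b² + a + 7/3b - ⅓ ≠ 0; add k_3 = -10b³ - 6b² + a + 7/3b - ⅓ to the basis.

S(h_1,k_3): lcm = ab³. S = -1/10ab² + 5b³ + 1/10a² - 4/15ab - 14/3b² - 1/30a - 11/6b.
  reduce S modulo (h_1, h_2, k_3):
  remainder 1/10a² - 5b² + ⅕a - 2b - 17/30 ≠ 0; add k_4 = 1/10a² - 5b² + ⅕a - 2b - 17/30 to the basis.

The other S-polynomials (S(h_2,k_3), S(h_1,k_4), S(h_2,k_4), S(k_3,k_4)) all reduce to 0 modulo the current basis, so we have a Gröbner basis.
Inter-reduce: drop elements whose leading term is divisible by another's, tail-reduce, and make monic.
Reduced Gröbner basis: {b³ + ⅗b² - 1/10a - 7/30b + 1/30, a² - 50b² + 2a - 20b - 17/3, ab + 10b² - a - 4b - 1}.

These differ, so the ideals are not equal.

No, the ideals differ.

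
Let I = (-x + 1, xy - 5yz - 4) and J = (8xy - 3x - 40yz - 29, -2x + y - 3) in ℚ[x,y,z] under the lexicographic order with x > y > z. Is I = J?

Equality of ideals is decidable: compute both reduced Gröbner bases (unique for the ordering) and check whether they agree.
Buchberger on the first generating set:
f_1 = -x + 1, LT = x.
f_2 = xy - 5yz - 4, LT = xy.

S(f_1,f_2): lcm = xy. S = 5yz - y + 4.
  reduce S modulo (f_1, f_2):
  remainder 5yz - y + 4 ≠ 0; add g_3 = 5yz - y + 4 to the basis.

The other S-polynomials (S(f_1,g_3), S(f_2,g_3)) all reduce to 0 modulo the current basis, so we have a Gröbner basis.
Inter-reduce: drop elements whose leading term is divisible by another's, tail-reduce, and make monic.
Reduced Gröbner basis: {x - 1, yz - ⅕y + ⅘}.

Buchberger on the second generating set:
h_1 = 8xy - 3x - 40yz - 29, LT = xy.
h_2 = -2x + y - 3, LT = x.

S(h_1,h_2): lcm = xy. S = -⅜x + ½y² - 5yz - 3/2y - 29/8.
  reduce S modulo (h_1, h_2):
  remainder ½y² - 5yz - 27/16y - 49/16 ≠ 0; add k_3 = ½y² - 5yz - 27/16y - 49/16 to the basis.

The other S-polynomials (S(h_1,k_3), S(h_2,k_3)) all reduce to 0 modulo the current basis, so we have a Gröbner basis.
Inter-reduce: drop elements whose leading term is divisible by another's, tail-reduce, and make monic.
Reduced Gröbner basis: {x - ½y + 3/2, y² - 10yz - 27/8y - 49/8}.

These differ, so the ideals are not equal.

No, the ideals differ.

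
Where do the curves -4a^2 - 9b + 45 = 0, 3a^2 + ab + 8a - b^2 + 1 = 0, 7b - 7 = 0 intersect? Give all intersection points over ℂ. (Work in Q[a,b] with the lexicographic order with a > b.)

Compute a lex Gröbner basis by Buchberger's algorithm.
f_1 = -4a^2 - 9b + 45, LT = a^2.
f_2 = 3a^2 + ab + 8a - b^2 + 1, LT = a^2.
f_3 = 7b - 7, LT = b.

S(f_1,f_2): lcm = a^2. S = -1/3ab - 8/3a + 1/3b^2 + 9/4b - 139/12.
  leading term ab: subtract (-1/21a)·f_3 from -1/3ab - 8/3a + 1/3b^2 + 9/4b - 139/12 → -3a + 1/3b^2 + 9/4b - 139/12
  leading term a: no divisor's leading term divides it; move -3a to the remainder.
  leading term b^2: subtract (1/21b)·f_3 from 1/3b^2 + 9/4b - 139/12 → 31/12b - 139/12
  leading term b: subtract (31/84)·f_3 from 31/12b - 139/12 → -9
  leading term 1: no divisor's leading term divides it; move -9 to the remainder.
  remainder -3a - 9 ≠ 0; add h_4 = -3a - 9 to the basis.

The other S-polynomials (S(f_1,f_3), S(f_2,f_3), S(f_1,h_4), S(f_2,h_4), S(f_3,h_4)) all reduce to 0 modulo the current basis, so we have a Gröbner basis.
Inter-reduce: drop elements whose leading term is divisible by another's, tail-reduce, and make monic.
Reduced Gröbner basis: {a + 3, b - 1}.

A lex Gröbner basis eliminates variables successively. Here b - 1 depends only on b, with roots {1}; lifting each root through the earlier basis elements recovers the full solutions.
  b = 1: the earlier basis element becomes a + 3 = 0, giving a = -3 — point (-3, 1).
Check: every point annihilates each of the original generators.

{(-3, 1)}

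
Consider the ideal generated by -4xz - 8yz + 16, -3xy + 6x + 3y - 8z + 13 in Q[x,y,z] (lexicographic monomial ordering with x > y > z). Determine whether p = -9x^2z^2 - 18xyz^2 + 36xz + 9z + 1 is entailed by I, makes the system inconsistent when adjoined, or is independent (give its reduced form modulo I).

First compute the reduced Gröbner basis of I by Buchberger's algorithm.
f_1 = -4xz - 8yz + 16, LT = xz.
f_2 = -3xy + 6x + 3y - 8z + 13, LT = xy.

S(f_1,f_2): lcm = xyz. S = 2xz + 2y^2z + yz - 4y - 8/3z^2 + 13/3z.
  leading term xz: subtract (-1/2)·f_1 from 2xz + 2y^2z + yz - 4y - 8/3z^2 + 13/3z → 2y^2z - 3yz - 4y - 8/3z^2 + 13/3z + 8
  leading term y^2z: no divisor's leading term divides it; move 2y^2z to the remainder.
  leading term yz: no divisor's leading term divides it; move -3yz to the remainder.
  leading term y: no divisor's leading term divides it; move -4y to the remainder.
  leading term z^2: no divisor's leading term divides it; move -8/3z^2 to the remainder.
  leading term z: no divisor's leading term divides it; move 13/3z to the remainder.
  leading term 1: no divisor's leading term divides it; move 8 to the remainder.
  remainder 2y^2z - 3yz - 4y - 8/3z^2 + 13/3z + 8 ≠ 0; add h_3 = 2y^2z - 3yz - 4y - 8/3z^2 + 13/3z + 8 to the basis.

The other S-polynomials (S(f_1,h_3), S(f_2,h_3)) all reduce to 0 modulo the current basis, so we have a Gröbner basis.
Inter-reduce: drop elements whose leading term is divisible by another's, tail-reduce, and make monic.
Reduced Gröbner basis: {xy - 2x - y + 8/3z - 13/3, xz + 2yz - 4, y^2z - 3/2yz - 2y - 4/3z^2 + 13/6z + 4}.
Label its elements g_1 = xy - 2x - y + 8/3z - 13/3, g_2 = xz + 2yz - 4, g_3 = y^2z - 3/2yz - 2y - 4/3z^2 + 13/6z + 4.

Reduce p = -9x^2z^2 - 18xyz^2 + 36xz + 9z + 1 modulo G:
  leading term x^2z^2: subtract (-9xz)·g_2 from -9x^2z^2 - 18xyz^2 + 36xz + 9z + 1 → 9z + 1
  leading term z: no divisor's leading term divides it; move 9z to the remainder.
  leading term 1: no divisor's leading term divides it; move 1 to the remainder.
  normal form = 9z + 1.
The normal form is nonzero, so p ∉ I. Since p minus its normal form lies in I, I + (p) = I + (r) where r = 9z + 1; decide whether this ideal is the whole ring.
Run Buchberger on G together with r (pairs among the g_i already reduce to 0 since G is a Gröbner basis):
g_1 = xy - 2x - y + 8/3z - 13/3, LT = xy.
g_2 = xz + 2yz - 4, LT = xz.
g_3 = y^2z - 3/2yz - 2y - 4/3z^2 + 13/6z + 4, LT = y^2z.
r = 9z + 1, LT = z.

S(g_2,r): lcm = xz. S = -1/9x + 2yz - 4.
  leading term x: no divisor's leading term divides it; move -1/9x to the remainder.
  leading term yz: subtract (2/9y)·r from 2yz - 4 → -2/9y - 4
  leading term y: no divisor's leading term divides it; move -2/9y to the remainder.
  leading term 1: no divisor's leading term divides it; move -4 to the remainder.
  remainder -1/9x - 2/9y - 4 ≠ 0; add m_5 = -1/9x - 2/9y - 4 to the basis.

S(g_3,r): lcm = y^2z. S = -1/9y^2 - 3/2yz - 2y - 4/3z^2 + 13/6z + 4.
  leading term y^2: no divisor's leading term divides it; move -1/9y^2 to the remainder.
  leading term yz: subtract (-1/6y)·r from -3/2yz - 2y - 4/3z^2 + 13/6z + 4 → -11/6y - 4/3z^2 + 13/6z + 4
  leading term y: no divisor's leading term divides it; move -11/6y to the remainder.
  leading term z^2: subtract (-4/27z)·r from -4/3z^2 + 13/6z + 4 → 125/54z + 4
  leading term z: subtract (125/486)·r from 125/54z + 4 → 1819/486
  leading term 1: no divisor's leading term divides it; move 1819/486 to the remainder.
  remainder -1/9y^2 - 11/6y + 1819/486 ≠ 0; add m_6 = -1/9y^2 - 11/6y + 1819/486 to the basis.

The other S-polynomials (S(g_1,g_2), S(g_1,g_3), S(g_1,r), S(g_2,g_3), S(g_1,m_5), S(g_2,m_5), S(g_3,m_5), S(r,m_5), S(g_1,m_6), S(g_2,m_6), S(g_3,m_6), S(r,m_6), S(m_5,m_6)) all reduce to 0 modulo the current basis, so we have a Gröbner basis.
Inter-reduce: drop elements whose leading term is divisible by another's, tail-reduce, and make monic.
Reduced Gröbner basis: {x + 2y + 36, y^2 + 33/2y - 1819/54, z + 1/9}.
The reduced Gröbner basis of I + (p) is {x + 2y + 36, y^2 + 33/2y - 1819/54, z + 1/9} ≠ {1}, a proper ideal, so the enlarged system stays consistent: p is independent of I, with normal form 9z + 1.

-9x^2z^2 - 18xyz^2 + 36xz + 9z + 1 is independent of I; its normal form modulo I is 9z + 1.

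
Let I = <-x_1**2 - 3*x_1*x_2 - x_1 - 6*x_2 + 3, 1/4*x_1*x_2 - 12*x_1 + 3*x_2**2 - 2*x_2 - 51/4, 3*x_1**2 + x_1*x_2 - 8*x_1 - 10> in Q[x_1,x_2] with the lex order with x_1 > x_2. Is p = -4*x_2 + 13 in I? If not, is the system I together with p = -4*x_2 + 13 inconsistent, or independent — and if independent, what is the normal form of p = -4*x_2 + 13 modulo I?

Adjoining -4*x_2 + 13 makes the ideal the whole ring: the system is inconsistent.

First compute the reduced Gröbner basis of I by Buchberger's algorithm.
f_1 = -x_1**2 - 3*x_1*x_2 - x_1 - 6*x_2 + 3, LT = x_1**2.
f_2 = 1/4*x_1*x_2 - 12*x_1 + 3*x_2**2 - 2*x_2 - 51/4, LT = x_1*x_2.
f_3 = 3*x_1**2 + x_1*x_2 - 8*x_1 - 10, LT = x_1**2.

S(f_1,f_2): lcm = x_1**2*x_2. S = 48*x_1**2 - 9*x_1*x_2**2 + 9*x_1*x_2 + 51*x_1 + 6*x_2**2 - 3*x_2.
  leading term x_1**2: subtract (-48)·f_1 from 48*x_1**2 - 9*x_1*x_2**2 + 9*x_1*x_2 + 51*x_1 + 6*x_2**2 - 3*x_2 → -9*x_1*x_2**2 - 135*x_1*x_2 + 3*x_1 + 6*x_2**2 - 291*x_2 + 144
  leading term x_1*x_2**2: subtract (-36*x_2)·f_2 from -9*x_1*x_2**2 - 135*x_1*x_2 + 3*x_1 + 6*x_2**2 - 291*x_2 + 144 → -567*x_1*x_2 + 3*x_1 + 108*x_2**3 - 66*x_2**2 - 750*x_2 + 144
  leading term x_1*x_2: subtract (-2268)·f_2 from -567*x_1*x_2 + 3*x_1 + 108*x_2**3 - 66*x_2**2 - 750*x_2 + 144 → -27213*x_1 + 108*x_2**3 + 6738*x_2**2 - 5286*x_2 - 28773
  leading term x_1: no divisor's leading term divides it; move -27213*x_1 to the remainder.
  leading term x_2**3: no divisor's leading term divides it; move 108*x_2**3 to the remainder.
  leading term x_2**2: no divisor's leading term divides it; move 6738*x_2**2 to the remainder.
  leading term x_2: no divisor's leading term divides it; move -5286*x_2 to the remainder.
  leading term 1: no divisor's leading term divides it; move -28773 to the remainder.
  remainder -27213*x_1 + 108*x_2**3 + 6738*x_2**2 - 5286*x_2 - 28773 ≠ 0; add h_4 = -27213*x_1 + 108*x_2**3 + 6738*x_2**2 - 5286*x_2 - 28773 to the basis.

S(f_1,f_3): lcm = x_1**2. S = 8/3*x_1*x_2 + 11/3*x_1 + 6*x_2 + 1/3.
  leading term x_1*x_2: subtract (32/3)·f_2 from 8/3*x_1*x_2 + 11/3*x_1 + 6*x_2 + 1/3 → 395/3*x_1 - 32*x_2**2 + 82/3*x_2 + 409/3
  leading term x_1: subtract (-395/81639)·h_4 from 395/3*x_1 - 32*x_2**2 + 82/3*x_2 + 409/3 → 4740/9071*x_2**3 + 16354/27213*x_2**2 + 15944/9071*x_2 - 78406/27213
  leading term x_2**3: no divisor's leading term divides it; move 4740/9071*x_2**3 to the remainder.
  leading term x_2**2: no divisor's leading term divides it; move 16354/27213*x_2**2 to the remainder.
  leading term x_2: no divisor's leading term divides it; move 15944/9071*x_2 to the remainder.
  leading term 1: no divisor's leading term divides it; move -78406/27213 to the remainder.
  remainder 4740/9071*x_2**3 + 16354/27213*x_2**2 + 15944/9071*x_2 - 78406/27213 ≠ 0; add h_5 = 4740/9071*x_2**3 + 16354/27213*x_2**2 + 15944/9071*x_2 - 78406/27213 to the basis.

S(f_2,f_3): lcm = x_1**2*x_2. S = -48*x_1**2 + 35/3*x_1*x_2**2 - 16/3*x_1*x_2 - 51*x_1 + 10/3*x_2.
  leading term x_1**2: subtract (48)·f_1 from -48*x_1**2 + 35/3*x_1*x_2**2 - 16/3*x_1*x_2 - 51*x_1 + 10/3*x_2 → 35/3*x_1*x_2**2 + 416/3*x_1*x_2 - 3*x_1 + 874/3*x_2 - 144
  leading term x_1*x_2**2: subtract (140/3*x_2)·f_2 from 35/3*x_1*x_2**2 + 416/3*x_1*x_2 - 3*x_1 + 874/3*x_2 - 144 → 2096/3*x_1*x_2 - 3*x_1 - 140*x_2**3 + 280/3*x_2**2 + 2659/3*x_2 - 144
  leading term x_1*x_2: subtract (8384/3)·f_2 from 2096/3*x_1*x_2 - 3*x_1 - 140*x_2**3 + 280/3*x_2**2 + 2659/3*x_2 - 144 → 33533*x_1 - 140*x_2**3 - 24872/3*x_2**2 + 19427/3*x_2 + 35488
  leading term x_1: subtract (-33533/27213)·h_4 from 33533*x_1 - 140*x_2**3 - 24872/3*x_2**2 + 19427/3*x_2 + 35488 → -62752/9071*x_2**3 + 331442/27213*x_2**2 - 1033121/27213*x_2 + 296645/9071
  leading term x_2**3: subtract (-15688/1185)·h_5 from -62752/9071*x_2**3 + 331442/27213*x_2**2 - 1033121/27213*x_2 + 296645/9071 → 71582/3555*x_2**2 - 17413/1185*x_2 - 19343/3555
  leading term x_2**2: no divisor's leading term divides it; move 71582/3555*x_2**2 to the remainder.
  leading term x_2: no divisor's leading term divides it; move -17413/1185*x_2 to the remainder.
  leading term 1: no divisor's leading term divides it; move -19343/3555 to the remainder.
  remainder 71582/3555*x_2**2 - 17413/1185*x_2 - 19343/3555 ≠ 0; add h_6 = 71582/3555*x_2**2 - 17413/1185*x_2 - 19343/3555 to the basis.

S(f_2,h_5): lcm = x_1*x_2**3. S = -349457/7110*x_1*x_2**2 - 3986/1185*x_1*x_2 + 39203/7110*x_1 + 12*x_2**4 - 8*x_2**3 - 51*x_2**2.
  leading term x_1*x_2**2: subtract (-698914/3555*x_2)·f_2 from -349457/7110*x_1*x_2**2 - 3986/1185*x_1*x_2 + 39203/7110*x_1 + 12*x_2**4 - 8*x_2**3 - 51*x_2**2 → -933214/395*x_1*x_2 + 39203/7110*x_1 + 12*x_2**4 + 689434/1185*x_2**3 - 1579133/3555*x_2**2 - 5940769/2370*x_2
  leading term x_1*x_2: subtract (-3732856/395)·f_2 from -933214/395*x_1*x_2 + 39203/7110*x_1 + 12*x_2**4 + 689434/1185*x_2**3 - 1579133/3555*x_2**2 - 5940769/2370*x_2 → -806257693/7110*x_1 + 12*x_2**4 + 689434/1185*x_2**3 + 99207979/3555*x_2**2 - 50735041/2370*x_2 - 47593914/395
  leading term x_1: subtract (88883/21330)·h_4 from -806257693/7110*x_1 + 12*x_2**4 + 689434/1185*x_2**3 + 99207979/3555*x_2**2 - 50735041/2370*x_2 - 47593914/395 → 12*x_2**4 + 156136/1185*x_2**3 - 121526/711*x_2**2 + 4406723/7110*x_2 - 1404533/2370
  leading term x_2**4: subtract (9071/395*x_2)·h_5 from 12*x_2**4 + 156136/1185*x_2**3 - 121526/711*x_2**2 + 4406723/7110*x_2 - 1404533/2370 → 46594/395*x_2**3 - 751126/3555*x_2**2 + 4877159/7110*x_2 - 1404533/2370
  leading term x_2**3: subtract (211327087/936150)·h_5 from 46594/395*x_2**3 - 751126/3555*x_2**2 + 4877159/7110*x_2 - 1404533/2370 → -162398113/468075*x_2**2 + 812135701/2808450*x_2 + 162252977/2808450
  leading term x_2**2: subtract (-487194339/28274890)·h_6 from -162398113/468075*x_2**2 + 812135701/2808450*x_2 + 162252977/2808450 → 4577979493/127237005*x_2 - 4577979493/127237005
  leading term x_2: no divisor's leading term divides it; move 4577979493/127237005*x_2 to the remainder.
  leading term 1: no divisor's leading term divides it; move -4577979493/127237005 to the remainder.
  remainder 4577979493/127237005*x_2 - 4577979493/127237005 ≠ 0; add h_7 = 4577979493/127237005*x_2 - 4577979493/127237005 to the basis.

The other S-polynomials (S(f_1,h_4), S(f_2,h_4), S(f_3,h_4), S(f_1,h_5), S(f_3,h_5), S(h_4,h_5), S(f_1,h_6), S(f_2,h_6), S(f_3,h_6), S(h_4,h_6), S(h_5,h_6), S(f_1,h_7), S(f_2,h_7), S(f_3,h_7), S(h_4,h_7), S(h_5,h_7), S(h_6,h_7)) all reduce to 0 modulo the current basis, so we have a Gröbner basis.
Inter-reduce: drop elements whose leading term is divisible by another's, tail-reduce, and make monic.
Reduced Gröbner basis: {x_1 + 1, x_2 - 1}.
Label its elements g_1 = x_1 + 1, g_2 = x_2 - 1.

Reduce p = -4*x_2 + 13 modulo G:
  leading term x_2: subtract (-4)·g_2 from -4*x_2 + 13 → 9
  leading term 1: no divisor's leading term divides it; move 9 to the remainder.
  normal form = 9.
The normal form is nonzero, so p ∉ I. Since p minus its normal form lies in I, I + (p) = I + (r) where r = 9; decide whether this ideal is the whole ring.
Here r = 9 is a nonzero constant, hence a unit: 1 ∈ I + (p), the Gröbner basis of I + (p) is {1}, and the enlarged system has no common solution — adjoining p is inconsistent.

The remainder on division by a Gröbner basis is unique — it is the normal form.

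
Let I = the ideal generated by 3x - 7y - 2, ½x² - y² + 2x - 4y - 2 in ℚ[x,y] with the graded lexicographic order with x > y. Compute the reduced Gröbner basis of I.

f_1 = 3x - 7y - 2, LT = x.
f_2 = ½x² - y² + 2x - 4y - 2, LT = x².

S(f_1,f_2): lcm = x². S = -7/3xy + 2y² - 14/3x + 8y + 4.
  reduce S modulo (f_1, f_2):
  remainder -31/9y² - 40/9y + 8/9 ≠ 0; add g_3 = -31/9y² - 40/9y + 8/9 to the basis.

The other S-polynomials (S(f_1,g_3), S(f_2,g_3)) all reduce to 0 modulo the current basis, so we have a Gröbner basis.
Inter-reduce: drop elements whose leading term is divisible by another's, tail-reduce, and make monic.

G = {y² + 40/31y - 8/31, x - 7/3y - ⅔}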